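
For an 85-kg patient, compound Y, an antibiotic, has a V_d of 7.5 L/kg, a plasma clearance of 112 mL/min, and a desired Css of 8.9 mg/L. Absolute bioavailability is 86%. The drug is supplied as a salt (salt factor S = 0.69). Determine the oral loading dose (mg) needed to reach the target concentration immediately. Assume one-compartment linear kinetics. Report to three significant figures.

Vd = 7.5 L/kg × 85 kg = 637.5 L
The loading dose fills Vd to the target concentration; clearance is irrelevant here.
LD = Vd × C / F / S = 637.5 × 8.900 / 0.86 / 0.69 = 9561 mg

9560 mg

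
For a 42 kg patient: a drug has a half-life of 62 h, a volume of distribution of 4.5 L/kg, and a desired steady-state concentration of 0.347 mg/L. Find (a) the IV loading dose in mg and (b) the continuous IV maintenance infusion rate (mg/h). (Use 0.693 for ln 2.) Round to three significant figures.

Total Vd = 4.5 × 42 = 189.0 L
LD = Vd × C = 189.0 × 0.347 = 65.58 mg
CL = 0.693 × Vd / t½ = 0.693 × 189.0 / 62 = 2.113 L/h
Infusion rate = CL × Css = 2.113 × 0.347 = 0.7332 mg/h

(a) 65.6 mg; (b) 0.733 mg/h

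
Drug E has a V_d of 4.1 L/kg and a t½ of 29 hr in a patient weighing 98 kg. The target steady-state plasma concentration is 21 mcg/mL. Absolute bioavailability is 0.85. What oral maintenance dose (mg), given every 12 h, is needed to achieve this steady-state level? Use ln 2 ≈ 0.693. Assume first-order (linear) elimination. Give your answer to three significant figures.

2850 mg

Vd(total) = 98 kg × 4.1 L/kg = 401.8 L
CL = ln 2 · Vd / t½ = 0.693 × 401.8 / 29 = 9.602 L/h
D = CL × Css × τ / F = 9.602 × 21 × 12 / 0.85 = 2847 mg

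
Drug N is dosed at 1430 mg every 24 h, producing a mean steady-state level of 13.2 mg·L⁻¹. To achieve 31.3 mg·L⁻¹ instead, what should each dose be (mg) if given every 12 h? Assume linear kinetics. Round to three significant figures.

1700 mg

With linear kinetics, Css is proportional to dose rate (D/τ) at fixed clearance.
D₂ = D₁ × (Css,target / Css,current) × (τ₂/τ₁) = 1430 × (31.3/13.2) × (12/24) = 1695 mg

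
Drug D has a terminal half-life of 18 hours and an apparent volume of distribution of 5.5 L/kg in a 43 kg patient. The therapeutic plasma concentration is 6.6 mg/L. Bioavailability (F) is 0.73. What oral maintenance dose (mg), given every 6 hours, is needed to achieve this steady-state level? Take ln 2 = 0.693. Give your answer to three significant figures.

Total Vd = 5.5 × 43 = 236.5 L
CL = 0.693 × Vd / t½ = 0.693 × 236.5 / 18 = 9.105 L/h
D = CL × Css × τ / F = 9.105 × 6.6 × 6 / 0.73 = 493.9 mg

494 mg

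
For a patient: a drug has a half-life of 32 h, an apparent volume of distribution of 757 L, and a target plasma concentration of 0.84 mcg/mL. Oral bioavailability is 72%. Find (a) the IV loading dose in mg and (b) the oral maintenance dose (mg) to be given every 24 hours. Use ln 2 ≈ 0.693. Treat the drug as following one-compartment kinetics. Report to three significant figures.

(a) 636 mg; (b) 459 mg

LD = Vd × C = 757.0 × 0.84 = 635.9 mg
CL = 0.693 × Vd / t½ = 0.693 × 757.0 / 32 = 16.39 L/h
D = CL × Css × τ / F = 16.39 × 0.84 × 24 / 0.72 = 458.9 mg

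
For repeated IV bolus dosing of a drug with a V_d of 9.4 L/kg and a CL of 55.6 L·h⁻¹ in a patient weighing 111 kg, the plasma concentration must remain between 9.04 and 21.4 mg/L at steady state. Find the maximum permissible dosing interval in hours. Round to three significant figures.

Vd(total) = 111 kg × 9.4 L/kg = 1043 L
k = CL / Vd = 55.60 / 1043 = 0.05331 h⁻¹
Between IV bolus doses, concentration decays as C = C₀·e^(−kτ), so C_peak/C_trough = e^(kτ).
τ_max = ln(C_peak/C_trough) / k = ln(21.4/9.04) / 0.05331 = 0.8617 / 0.05331 = 16.16 h

16.2 h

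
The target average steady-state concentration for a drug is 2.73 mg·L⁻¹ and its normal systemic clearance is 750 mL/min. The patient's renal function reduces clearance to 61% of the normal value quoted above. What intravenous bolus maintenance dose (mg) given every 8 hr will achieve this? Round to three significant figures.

CL = 750 mL/min × 60/1000 = 45.00 L/h
Patient clearance = 0.61 × 45.00 = 27.45 L/h
D = CL × Css × τ = 27.45 × 2.73 × 8 = 599.5 mg

600 mg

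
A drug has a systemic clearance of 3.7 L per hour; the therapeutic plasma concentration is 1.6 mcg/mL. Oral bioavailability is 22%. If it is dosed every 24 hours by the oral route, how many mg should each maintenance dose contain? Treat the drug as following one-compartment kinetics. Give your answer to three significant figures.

646 mg

At steady state, dose per interval replaces the amount cleared in that interval: F·D/τ = CL·Css.
D = CL × Css × τ / F = 3.700 × 1.6 × 24 / 0.22 = 645.8 mg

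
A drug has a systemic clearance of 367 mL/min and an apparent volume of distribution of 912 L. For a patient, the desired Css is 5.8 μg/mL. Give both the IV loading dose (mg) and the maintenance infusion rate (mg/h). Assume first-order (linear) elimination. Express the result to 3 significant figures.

Loading: fill Vd to C_target → 912.0 L × 5.8 mg/L = 5290 mg
CL = 367 mL/min × 60/1000 = 22.02 L/h
Maintenance infusion rate = CL × Css = 22.02 × 5.8 = 127.7 mg/h

(a) 5290 mg; (b) 128 mg/h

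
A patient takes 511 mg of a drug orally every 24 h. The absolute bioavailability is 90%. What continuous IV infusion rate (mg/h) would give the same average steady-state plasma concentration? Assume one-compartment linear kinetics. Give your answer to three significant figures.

Equivalent systemic input: infusion rate = F·D/τ.
Rate = 0.9 × 511 / 24 = 19.16 mg/h

19.2 mg/h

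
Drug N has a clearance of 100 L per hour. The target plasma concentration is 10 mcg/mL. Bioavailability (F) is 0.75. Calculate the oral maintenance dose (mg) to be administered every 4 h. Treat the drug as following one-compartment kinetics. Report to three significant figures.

D = CL × Css × τ / F = 100.0 × 10 × 4 / 0.75 = 5333 mg

5330 mg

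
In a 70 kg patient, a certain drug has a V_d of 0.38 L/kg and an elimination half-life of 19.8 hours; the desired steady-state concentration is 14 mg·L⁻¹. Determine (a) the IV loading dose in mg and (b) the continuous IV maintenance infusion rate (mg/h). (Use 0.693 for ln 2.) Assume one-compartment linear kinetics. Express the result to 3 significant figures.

(a) 372 mg; (b) 13.0 mg/h

Total Vd = 0.38 × 70 = 26.60 L
LD = Vd × C = 26.60 × 14 = 372.4 mg
CL = 0.693 × Vd / t½ = 0.693 × 26.60 / 19.8 = 0.9310 L/h
Infusion rate = CL × Css = 0.9310 × 14 = 13.03 mg/h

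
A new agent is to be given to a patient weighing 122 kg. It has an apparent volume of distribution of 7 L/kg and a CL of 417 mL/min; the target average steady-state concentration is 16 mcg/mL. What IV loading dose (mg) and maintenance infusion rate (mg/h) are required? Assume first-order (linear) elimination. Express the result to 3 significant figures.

Vd = 7 L/kg × 122 kg = 854.0 L
Loading dose = Vd × C = 854.0 × 16 = 13660 mg
CL = 417 mL/min = 417 × 0.06 = 25.02 L/h
Maintenance: replace elimination → rate = CL × Css = 25.02 × 16 = 400.3 mg/h

(a) 13700 mg; (b) 400 mg/h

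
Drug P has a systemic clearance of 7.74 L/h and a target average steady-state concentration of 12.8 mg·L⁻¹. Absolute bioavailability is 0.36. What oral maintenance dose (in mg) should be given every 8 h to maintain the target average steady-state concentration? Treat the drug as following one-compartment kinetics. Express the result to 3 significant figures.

2200 mg

D = CL × Css × τ / F = 7.740 × 12.8 × 8 / 0.36 = 2202 mg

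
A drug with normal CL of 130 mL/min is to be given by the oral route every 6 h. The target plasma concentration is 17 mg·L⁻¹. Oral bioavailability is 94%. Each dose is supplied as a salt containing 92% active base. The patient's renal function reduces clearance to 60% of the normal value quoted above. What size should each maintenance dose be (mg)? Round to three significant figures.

CL = 130 mL/min × 60/1000 = 7.800 L/h
Patient clearance = 0.6 × 7.800 = 4.680 L/h
At steady state, dose per interval replaces the amount cleared in that interval: F·S·D/τ = CL·Css.
D = CL × Css × τ / F / S = 4.680 × 17 × 6 / 0.94 / 0.92 = 552.0 mg

552 mg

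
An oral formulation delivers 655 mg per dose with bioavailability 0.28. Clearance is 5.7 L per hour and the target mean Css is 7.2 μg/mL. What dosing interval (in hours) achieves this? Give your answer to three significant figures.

F·D/τ = CL·Css → τ = F·D / (CL·Css).
τ = 0.28 × 655 / (5.7 × 7.2) = 4.469 h

4.47 h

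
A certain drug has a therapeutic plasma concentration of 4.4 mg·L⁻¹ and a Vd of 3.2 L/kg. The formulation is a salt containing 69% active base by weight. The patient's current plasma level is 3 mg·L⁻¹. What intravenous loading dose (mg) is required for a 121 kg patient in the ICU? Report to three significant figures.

Vd(total) = 121 kg × 3.2 L/kg = 387.2 L
The loading dose fills Vd to the target concentration.
Concentration deficit ΔC = 4.4 − 3 = 1.400 mg/L
LD = Vd × ΔC / S = 387.2 × 1.400 / 0.69 = 785.6 mg

786 mg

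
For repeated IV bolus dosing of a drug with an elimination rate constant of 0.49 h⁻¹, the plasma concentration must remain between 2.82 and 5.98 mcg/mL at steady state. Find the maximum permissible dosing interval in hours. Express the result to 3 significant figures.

1.53 h

Between IV bolus doses, concentration decays as C = C₀·e^(−kτ), so C_peak/C_trough = e^(kτ).
τ_max = ln(C_peak/C_trough) / k = ln(5.98/2.82) / 0.4900 = 0.7517 / 0.4900 = 1.534 h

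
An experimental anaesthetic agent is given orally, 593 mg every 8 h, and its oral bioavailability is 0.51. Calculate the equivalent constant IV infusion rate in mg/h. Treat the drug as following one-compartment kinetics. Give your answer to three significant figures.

Equivalent systemic input: infusion rate = F·D/τ.
Rate = 0.51 × 593 / 8 = 37.80 mg/h

37.8 mg/h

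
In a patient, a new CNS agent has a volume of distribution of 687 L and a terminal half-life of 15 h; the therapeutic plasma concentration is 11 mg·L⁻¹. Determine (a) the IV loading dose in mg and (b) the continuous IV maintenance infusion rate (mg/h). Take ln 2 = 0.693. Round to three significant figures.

(a) 7560 mg; (b) 349 mg/h

LD = Vd × C = 687.0 × 11 = 7557 mg
CL = 0.693 × Vd / t½ = 0.693 × 687.0 / 15 = 31.74 L/h
Infusion rate = CL × Css = 31.74 × 11 = 349.1 mg/h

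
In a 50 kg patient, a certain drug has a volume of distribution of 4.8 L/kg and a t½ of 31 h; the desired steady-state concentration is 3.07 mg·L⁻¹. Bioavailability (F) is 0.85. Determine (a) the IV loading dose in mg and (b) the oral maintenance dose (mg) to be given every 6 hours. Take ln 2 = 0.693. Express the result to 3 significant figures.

(a) 737 mg; (b) 116 mg

Vd = 4.8 L/kg × 50 kg = 240.0 L
LD = Vd × C = 240.0 × 3.07 = 736.8 mg
CL = 0.693 × Vd / t½ = 0.693 × 240.0 / 31 = 5.365 L/h
D = CL × Css × τ / F = 5.365 × 3.07 × 6 / 0.85 = 116.3 mg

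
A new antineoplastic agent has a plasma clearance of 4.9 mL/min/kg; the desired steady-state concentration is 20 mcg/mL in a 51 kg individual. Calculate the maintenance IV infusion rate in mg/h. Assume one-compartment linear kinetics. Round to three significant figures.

300 mg/h

CL = 4.9 mL/min/kg × 51 kg = 249.9 mL/min = 249.9 × 60/1000 = 14.99 L/h
Rate = CL × Css = 14.99 × 20 = 299.8 mg/h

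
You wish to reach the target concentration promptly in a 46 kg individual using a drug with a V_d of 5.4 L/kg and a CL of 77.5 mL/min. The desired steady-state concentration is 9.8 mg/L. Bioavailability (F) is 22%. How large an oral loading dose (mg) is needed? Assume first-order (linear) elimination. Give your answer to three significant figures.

11100 mg

Vd(total) = 46 kg × 5.4 L/kg = 248.4 L
The loading dose fills Vd to the target concentration.
LD = Vd × C / F = 248.4 × 9.800 / 0.22 = 11070 mg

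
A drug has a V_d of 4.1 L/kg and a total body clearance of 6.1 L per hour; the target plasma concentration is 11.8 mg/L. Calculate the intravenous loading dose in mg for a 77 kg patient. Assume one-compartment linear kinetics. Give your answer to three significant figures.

3730 mg

Vd = 4.1 L/kg × 77 kg = 315.7 L
LD = Vd × C = 315.7 × 11.80 = 3725 mg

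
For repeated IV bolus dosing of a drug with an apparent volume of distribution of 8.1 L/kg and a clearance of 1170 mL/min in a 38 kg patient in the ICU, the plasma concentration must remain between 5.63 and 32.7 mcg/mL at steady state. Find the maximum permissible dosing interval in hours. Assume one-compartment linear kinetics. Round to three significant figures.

7.71 h

Vd(total) = 38 kg × 8.1 L/kg = 307.8 L
CL = 1170 mL/min = 1170 × 0.06 = 70.20 L/h
k = CL / Vd = 70.20 / 307.8 = 0.2281 h⁻¹
Between IV bolus doses, concentration decays as C = C₀·e^(−kτ), so C_peak/C_trough = e^(kτ).
τ_max = ln(C_peak/C_trough) / k = ln(32.7/5.63) / 0.2281 = 1.759 / 0.2281 = 7.712 h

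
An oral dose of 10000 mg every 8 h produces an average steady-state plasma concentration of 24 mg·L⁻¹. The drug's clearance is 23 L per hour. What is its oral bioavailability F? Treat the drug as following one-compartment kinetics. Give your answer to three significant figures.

F·D/τ = CL·Css at steady state → F = CL·Css·τ / D.
F = 23 × 24 × 8 / 10000 = 0.442

0.442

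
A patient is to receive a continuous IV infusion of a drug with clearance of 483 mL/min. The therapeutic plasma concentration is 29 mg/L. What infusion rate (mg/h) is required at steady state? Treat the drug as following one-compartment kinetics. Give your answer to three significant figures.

Convert clearance: 483 mL/min × 60 min/h ÷ 1000 mL/L = 28.98 L/h
R₀ = 28.98 × 29 = 840.4 mg/h

840 mg/h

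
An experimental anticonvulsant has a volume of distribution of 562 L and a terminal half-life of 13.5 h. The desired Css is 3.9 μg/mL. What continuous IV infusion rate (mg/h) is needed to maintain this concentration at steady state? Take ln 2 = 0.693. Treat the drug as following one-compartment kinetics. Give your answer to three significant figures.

113 mg/h

CL = ln 2 · Vd / t½ = 0.693 × 562.0 / 13.5 = 28.85 L/h
Infusion rate = CL × Css = 28.85 × 3.9 = 112.5 mg/h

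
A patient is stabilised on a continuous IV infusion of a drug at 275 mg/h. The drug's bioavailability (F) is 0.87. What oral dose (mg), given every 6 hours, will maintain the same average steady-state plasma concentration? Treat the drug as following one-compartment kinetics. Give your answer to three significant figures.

To maintain the same Css, the systemic dosing rate must be unchanged: F·D/τ = infusion rate.
D = rate × τ / F = 275 × 6 / 0.87 = 1897 mg

1900 mg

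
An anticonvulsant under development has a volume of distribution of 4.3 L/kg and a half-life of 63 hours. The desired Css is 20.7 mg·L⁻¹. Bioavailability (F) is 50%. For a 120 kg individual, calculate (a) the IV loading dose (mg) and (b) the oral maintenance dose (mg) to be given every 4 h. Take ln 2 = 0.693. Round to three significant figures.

(a) 10700 mg; (b) 940 mg

Vd(total) = 120 kg × 4.3 L/kg = 516.0 L
LD = Vd × C = 516.0 × 20.7 = 10680 mg
CL = 0.693 × Vd / t½ = 0.693 × 516.0 / 63 = 5.676 L/h
D = CL × Css × τ / F = 5.676 × 20.7 × 4 / 0.5 = 939.9 mg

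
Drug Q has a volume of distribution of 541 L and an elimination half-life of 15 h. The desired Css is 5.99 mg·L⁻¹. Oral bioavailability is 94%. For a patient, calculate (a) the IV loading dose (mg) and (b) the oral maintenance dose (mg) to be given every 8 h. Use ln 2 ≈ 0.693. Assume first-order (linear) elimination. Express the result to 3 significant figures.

(a) 3240 mg; (b) 1270 mg

LD = Vd × C = 541.0 × 5.99 = 3241 mg
CL = 0.693 × Vd / t½ = 0.693 × 541.0 / 15 = 24.99 L/h
D = CL × Css × τ / F = 24.99 × 5.99 × 8 / 0.94 = 1274 mg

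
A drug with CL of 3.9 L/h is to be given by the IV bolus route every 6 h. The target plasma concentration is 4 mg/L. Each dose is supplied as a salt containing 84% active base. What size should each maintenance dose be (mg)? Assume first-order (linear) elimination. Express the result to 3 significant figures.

D = CL × Css × τ / S = 3.900 × 4 × 6 / 0.84 = 111.4 mg

111 mg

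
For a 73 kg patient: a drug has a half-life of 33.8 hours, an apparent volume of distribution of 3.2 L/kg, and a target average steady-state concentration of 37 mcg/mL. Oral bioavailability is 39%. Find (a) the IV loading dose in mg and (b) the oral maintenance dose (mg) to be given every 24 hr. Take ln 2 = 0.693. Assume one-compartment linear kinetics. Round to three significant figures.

(a) 8640 mg; (b) 10900 mg

Total Vd = 3.2 × 73 = 233.6 L
LD = Vd × C = 233.6 × 37 = 8643 mg
CL = 0.693 × Vd / t½ = 0.693 × 233.6 / 33.8 = 4.789 L/h
D = CL × Css × τ / F = 4.789 × 37 × 24 / 0.39 = 10900 mg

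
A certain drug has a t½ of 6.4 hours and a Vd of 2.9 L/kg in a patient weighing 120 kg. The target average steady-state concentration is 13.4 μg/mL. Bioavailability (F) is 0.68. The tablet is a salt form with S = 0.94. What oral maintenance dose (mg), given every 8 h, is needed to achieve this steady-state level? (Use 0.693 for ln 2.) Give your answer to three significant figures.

6320 mg

Total Vd = 2.9 × 120 = 348.0 L
CL = ln 2 · Vd / t½ = 0.693 × 348.0 / 6.4 = 37.68 L/h
D = CL × Css × τ / F / S = 37.68 × 13.4 × 8 / 0.68 / 0.94 = 6319 mg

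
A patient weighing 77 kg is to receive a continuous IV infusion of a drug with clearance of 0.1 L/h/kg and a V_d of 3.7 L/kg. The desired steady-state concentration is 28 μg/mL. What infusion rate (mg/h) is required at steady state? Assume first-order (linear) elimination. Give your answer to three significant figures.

CL = 0.1 L/h/kg × 77 kg = 7.700 L/h
At steady state, infusion rate equals elimination rate: rate in = CL × Css.
Rate = CL × Css = 7.700 × 28 = 215.6 mg/h

216 mg/h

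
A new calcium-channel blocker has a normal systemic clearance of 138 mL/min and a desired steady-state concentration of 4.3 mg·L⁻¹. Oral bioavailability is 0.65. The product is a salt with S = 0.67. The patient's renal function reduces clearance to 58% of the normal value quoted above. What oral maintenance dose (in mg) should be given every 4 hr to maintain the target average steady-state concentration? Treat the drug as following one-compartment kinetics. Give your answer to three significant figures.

CL = 138 mL/min = 138 × 0.06 = 8.280 L/h
Patient clearance = 0.58 × 8.280 = 4.802 L/h
D = CL × Css × τ / F / S = 4.802 × 4.3 × 4 / 0.65 / 0.67 = 189.7 mg

190 mg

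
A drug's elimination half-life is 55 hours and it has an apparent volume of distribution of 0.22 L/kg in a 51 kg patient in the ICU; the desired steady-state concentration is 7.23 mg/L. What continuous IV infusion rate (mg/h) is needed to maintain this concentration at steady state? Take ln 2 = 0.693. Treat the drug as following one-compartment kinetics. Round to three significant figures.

1.02 mg/h

Vd(total) = 51 kg × 0.22 L/kg = 11.22 L
CL = 0.693 × Vd / t½ = 0.693 × 11.22 / 55 = 0.1414 L/h
Infusion rate = CL × Css = 0.1414 × 7.23 = 1.022 mg/h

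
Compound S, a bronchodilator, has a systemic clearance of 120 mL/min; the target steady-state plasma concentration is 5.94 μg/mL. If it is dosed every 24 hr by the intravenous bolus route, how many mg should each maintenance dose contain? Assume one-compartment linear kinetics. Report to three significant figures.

1030 mg

Convert clearance: 120 mL/min × 60 min/h ÷ 1000 mL/L = 7.200 L/h
D = CL × Css × τ = 7.200 × 5.94 × 24 = 1026 mg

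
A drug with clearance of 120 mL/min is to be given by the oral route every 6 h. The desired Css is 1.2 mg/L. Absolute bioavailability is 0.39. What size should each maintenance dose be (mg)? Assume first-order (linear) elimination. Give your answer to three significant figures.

133 mg

CL = 120 mL/min × 60/1000 = 7.200 L/h
D = CL × Css × τ / F = 7.200 × 1.2 × 6 / 0.39 = 132.9 mg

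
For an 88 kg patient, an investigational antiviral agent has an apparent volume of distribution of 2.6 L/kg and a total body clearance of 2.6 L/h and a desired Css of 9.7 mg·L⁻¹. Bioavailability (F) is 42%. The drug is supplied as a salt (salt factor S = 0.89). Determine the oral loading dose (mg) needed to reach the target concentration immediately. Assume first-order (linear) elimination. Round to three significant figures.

Vd(total) = 88 kg × 2.6 L/kg = 228.8 L
LD = Vd × C / F / S = 228.8 × 9.700 / 0.42 / 0.89 = 5937 mg

5940 mg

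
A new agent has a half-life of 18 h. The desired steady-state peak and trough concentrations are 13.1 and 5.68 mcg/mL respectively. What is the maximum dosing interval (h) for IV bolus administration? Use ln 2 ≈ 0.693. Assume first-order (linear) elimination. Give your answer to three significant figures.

21.7 h

k = 0.693 / t½ = 0.693 / 18 = 0.03850 h⁻¹
Between IV bolus doses, concentration decays as C = C₀·e^(−kτ), so C_peak/C_trough = e^(kτ).
τ_max = ln(C_peak/C_trough) / k = ln(13.1/5.68) / 0.03850 = 0.8357 / 0.03850 = 21.71 h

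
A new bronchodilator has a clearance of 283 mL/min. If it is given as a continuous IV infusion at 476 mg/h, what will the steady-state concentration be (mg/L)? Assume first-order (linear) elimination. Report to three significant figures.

Convert clearance: 283 mL/min × 60 min/h ÷ 1000 mL/L = 16.98 L/h
Css = rate / CL = 476 / 16.98 = 28.03 mg/L

28.0 mg/L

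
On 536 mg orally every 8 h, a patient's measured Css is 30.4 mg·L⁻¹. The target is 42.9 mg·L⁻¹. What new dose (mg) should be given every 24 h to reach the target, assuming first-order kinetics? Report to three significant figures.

With linear kinetics, Css is proportional to dose rate (D/τ) at fixed clearance.
D₂ = D₁ × (Css,target / Css,current) × (τ₂/τ₁) = 536 × (42.9/30.4) × (24/8) = 2269 mg

2270 mg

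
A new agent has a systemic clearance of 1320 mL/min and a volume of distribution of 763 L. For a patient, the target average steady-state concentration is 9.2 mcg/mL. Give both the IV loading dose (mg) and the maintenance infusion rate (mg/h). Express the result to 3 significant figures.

(a) 7020 mg; (b) 729 mg/h

Loading dose = Vd × C = 763.0 × 9.2 = 7020 mg
CL = 1320 mL/min × 60/1000 = 79.20 L/h
Maintenance: replace elimination → rate = CL × Css = 79.20 × 9.2 = 728.6 mg/h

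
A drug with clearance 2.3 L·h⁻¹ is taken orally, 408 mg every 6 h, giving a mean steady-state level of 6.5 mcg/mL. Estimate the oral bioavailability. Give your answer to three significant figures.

F·D/τ = CL·Css at steady state → F = CL·Css·τ / D.
F = 2.3 × 6.5 × 6 / 408 = 0.220

0.220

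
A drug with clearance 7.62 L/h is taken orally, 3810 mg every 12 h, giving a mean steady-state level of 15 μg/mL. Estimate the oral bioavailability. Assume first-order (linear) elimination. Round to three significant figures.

0.360

F·D/τ = CL·Css at steady state → F = CL·Css·τ / D.
F = 7.62 × 15 × 12 / 3810 = 0.360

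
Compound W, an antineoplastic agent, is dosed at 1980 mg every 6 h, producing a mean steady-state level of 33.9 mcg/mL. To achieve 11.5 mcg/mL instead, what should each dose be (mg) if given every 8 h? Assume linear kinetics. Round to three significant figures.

896 mg

With linear kinetics, Css is proportional to dose rate (D/τ) at fixed clearance.
D₂ = D₁ × (Css,target / Css,current) × (τ₂/τ₁) = 1980 × (11.5/33.9) × (8/6) = 895.6 mg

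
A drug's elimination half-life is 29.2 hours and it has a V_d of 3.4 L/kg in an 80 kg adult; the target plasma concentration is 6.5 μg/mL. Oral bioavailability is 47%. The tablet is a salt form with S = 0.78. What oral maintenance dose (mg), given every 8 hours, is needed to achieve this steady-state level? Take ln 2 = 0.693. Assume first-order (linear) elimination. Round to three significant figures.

916 mg

Vd = 3.4 L/kg × 80 kg = 272.0 L
CL = ln 2 · Vd / t½ = 0.693 × 272.0 / 29.2 = 6.455 L/h
D = CL × Css × τ / F / S = 6.455 × 6.5 × 8 / 0.47 / 0.78 = 915.6 mg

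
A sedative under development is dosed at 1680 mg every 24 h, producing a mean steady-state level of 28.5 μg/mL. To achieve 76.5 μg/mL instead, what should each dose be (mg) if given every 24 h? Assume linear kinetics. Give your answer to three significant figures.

For first-order elimination, Css ∝ F·D/(CL·τ); F and CL are unchanged, so Css ∝ D/τ.
D₂ = D₁ × (Css,target / Css,current) = 1680 × 76.5/28.5 = 4509 mg

4510 mg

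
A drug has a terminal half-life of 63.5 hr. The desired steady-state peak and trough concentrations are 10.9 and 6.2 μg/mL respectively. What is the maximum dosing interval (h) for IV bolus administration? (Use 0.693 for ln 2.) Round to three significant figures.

51.7 h

k = 0.693 / t½ = 0.693 / 63.5 = 0.01091 h⁻¹
Between IV bolus doses, concentration decays as C = C₀·e^(−kτ), so C_peak/C_trough = e^(kτ).
τ_max = ln(C_peak/C_trough) / k = ln(10.9/6.2) / 0.01091 = 0.5642 / 0.01091 = 51.71 h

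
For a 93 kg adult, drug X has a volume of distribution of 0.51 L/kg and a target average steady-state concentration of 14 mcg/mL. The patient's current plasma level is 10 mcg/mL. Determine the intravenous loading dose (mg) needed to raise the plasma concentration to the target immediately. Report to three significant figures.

Total Vd = 0.51 × 93 = 47.43 L
Concentration deficit ΔC = 14 − 10 = 4.000 mg/L
LD = Vd × ΔC = 47.43 × 4.000 = 189.7 mg

190 mg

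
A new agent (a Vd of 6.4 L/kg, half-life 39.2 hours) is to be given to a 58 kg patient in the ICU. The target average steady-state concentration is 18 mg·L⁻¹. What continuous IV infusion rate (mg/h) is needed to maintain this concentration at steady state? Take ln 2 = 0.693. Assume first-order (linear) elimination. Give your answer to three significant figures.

118 mg/h

Vd(total) = 58 kg × 6.4 L/kg = 371.2 L
k = 0.693/39.2 = 0.01768 h⁻¹, so CL = k·Vd = 0.01768 × 371.2 = 6.563 L/h
Infusion rate = CL × Css = 6.563 × 18 = 118.1 mg/h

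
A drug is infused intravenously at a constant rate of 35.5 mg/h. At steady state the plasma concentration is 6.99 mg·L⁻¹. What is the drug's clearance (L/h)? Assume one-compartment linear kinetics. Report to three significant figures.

At steady state, infusion rate = CL × Css, so CL = rate / Css.
CL = 35.5 / 6.99 = 5.079 L/h

5.08 L/h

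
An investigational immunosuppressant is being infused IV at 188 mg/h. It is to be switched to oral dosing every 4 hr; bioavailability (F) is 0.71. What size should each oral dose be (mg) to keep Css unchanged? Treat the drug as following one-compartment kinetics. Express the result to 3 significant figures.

To maintain the same Css, the systemic dosing rate must be unchanged: F·D/τ = infusion rate.
D = rate × τ / F = 188 × 4 / 0.71 = 1059 mg

1060 mg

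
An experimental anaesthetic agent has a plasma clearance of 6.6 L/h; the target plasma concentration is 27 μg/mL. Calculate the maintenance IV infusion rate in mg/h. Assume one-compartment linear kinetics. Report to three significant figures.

178 mg/h

Infusion rate = CL · Css = 6.600 L/h × 27 mg/L = 178.2 mg/h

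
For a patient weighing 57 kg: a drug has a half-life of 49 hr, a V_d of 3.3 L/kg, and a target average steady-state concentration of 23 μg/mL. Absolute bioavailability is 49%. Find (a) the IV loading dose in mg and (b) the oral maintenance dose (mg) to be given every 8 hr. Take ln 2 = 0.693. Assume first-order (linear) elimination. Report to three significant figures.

(a) 4330 mg; (b) 999 mg

Total Vd = 3.3 × 57 = 188.1 L
LD = Vd × C = 188.1 × 23 = 4326 mg
CL = 0.693 × Vd / t½ = 0.693 × 188.1 / 49 = 2.660 L/h
D = CL × Css × τ / F = 2.660 × 23 × 8 / 0.49 = 998.9 mg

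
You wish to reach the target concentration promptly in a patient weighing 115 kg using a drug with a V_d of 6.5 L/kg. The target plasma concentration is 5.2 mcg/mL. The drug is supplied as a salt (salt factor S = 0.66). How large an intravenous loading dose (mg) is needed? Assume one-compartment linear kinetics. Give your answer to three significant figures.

5890 mg

Vd = 6.5 L/kg × 115 kg = 747.5 L
The loading dose fills Vd to the target concentration.
LD = Vd × C / S = 747.5 × 5.200 / 0.66 = 5889 mg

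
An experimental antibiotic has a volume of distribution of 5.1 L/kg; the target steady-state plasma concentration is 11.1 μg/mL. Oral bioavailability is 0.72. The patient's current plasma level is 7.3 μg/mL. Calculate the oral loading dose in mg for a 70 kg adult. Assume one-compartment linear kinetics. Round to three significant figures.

1880 mg

Total Vd = 5.1 × 70 = 357.0 L
Concentration deficit ΔC = 11.1 − 7.3 = 3.800 mg/L
LD = Vd × ΔC / F = 357.0 × 3.800 / 0.72 = 1884 mg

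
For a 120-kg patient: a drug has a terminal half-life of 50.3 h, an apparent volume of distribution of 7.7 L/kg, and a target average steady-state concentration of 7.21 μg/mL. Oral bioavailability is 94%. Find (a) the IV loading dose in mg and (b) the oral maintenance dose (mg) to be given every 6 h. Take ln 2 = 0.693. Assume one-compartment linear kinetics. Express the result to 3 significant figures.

Vd = 7.7 L/kg × 120 kg = 924.0 L
LD = Vd × C = 924.0 × 7.21 = 6662 mg
CL = 0.693 × Vd / t½ = 0.693 × 924.0 / 50.3 = 12.73 L/h
D = CL × Css × τ / F = 12.73 × 7.21 × 6 / 0.94 = 585.9 mg

(a) 6660 mg; (b) 586 mg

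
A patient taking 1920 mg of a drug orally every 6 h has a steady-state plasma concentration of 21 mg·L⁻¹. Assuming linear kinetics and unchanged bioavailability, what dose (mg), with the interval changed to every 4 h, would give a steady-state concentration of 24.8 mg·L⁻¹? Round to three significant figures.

For first-order elimination, Css ∝ F·D/(CL·τ); F and CL are unchanged, so Css ∝ D/τ.
D₂ = D₁ × (Css,target / Css,current) × (τ₂/τ₁) = 1920 × (24.8/21) × (4/6) = 1512 mg

1510 mg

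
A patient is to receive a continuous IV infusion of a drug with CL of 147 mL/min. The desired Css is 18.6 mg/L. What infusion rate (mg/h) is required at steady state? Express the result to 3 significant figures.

CL = 147 mL/min × 60/1000 = 8.820 L/h
Infusion rate = CL · Css = 8.820 L/h × 18.6 mg/L = 164.1 mg/h

164 mg/h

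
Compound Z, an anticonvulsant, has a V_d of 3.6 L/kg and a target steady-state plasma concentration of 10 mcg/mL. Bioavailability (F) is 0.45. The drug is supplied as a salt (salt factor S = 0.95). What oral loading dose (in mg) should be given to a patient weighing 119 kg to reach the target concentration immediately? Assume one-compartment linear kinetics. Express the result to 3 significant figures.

10000 mg

Vd(total) = 119 kg × 3.6 L/kg = 428.4 L
LD = Vd × C / F / S = 428.4 × 10.00 / 0.45 / 0.95 = 10020 mg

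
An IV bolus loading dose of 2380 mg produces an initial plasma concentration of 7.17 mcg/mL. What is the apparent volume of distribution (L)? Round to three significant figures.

332 L

Immediately after an IV bolus, C₀ = Dose / Vd, so Vd = Dose / C₀.
Vd = 2380 / 7.17 = 331.9 L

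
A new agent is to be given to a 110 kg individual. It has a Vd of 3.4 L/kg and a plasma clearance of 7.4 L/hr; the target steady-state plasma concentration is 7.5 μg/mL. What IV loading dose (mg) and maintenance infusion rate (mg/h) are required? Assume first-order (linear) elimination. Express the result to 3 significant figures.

(a) 2810 mg; (b) 55.5 mg/h

Total Vd = 3.4 × 110 = 374.0 L
Loading dose = Vd × C = 374.0 × 7.5 = 2805 mg
Infusion rate = 7.400 L/h × 7.5 mg/L = 55.50 mg/h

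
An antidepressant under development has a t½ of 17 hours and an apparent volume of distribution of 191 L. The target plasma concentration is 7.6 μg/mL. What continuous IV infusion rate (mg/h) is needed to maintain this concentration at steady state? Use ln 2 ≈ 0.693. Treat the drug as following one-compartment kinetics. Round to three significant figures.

k = 0.693/17 = 0.04076 h⁻¹, so CL = k·Vd = 0.04076 × 191.0 = 7.785 L/h
Infusion rate = CL × Css = 7.785 × 7.6 = 59.17 mg/h

59.2 mg/h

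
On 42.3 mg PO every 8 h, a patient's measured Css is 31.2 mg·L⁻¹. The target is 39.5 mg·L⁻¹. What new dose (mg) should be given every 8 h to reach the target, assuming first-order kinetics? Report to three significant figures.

For first-order elimination, Css ∝ F·D/(CL·τ); F and CL are unchanged, so Css ∝ D/τ.
D₂ = D₁ × (Css,target / Css,current) = 42.3 × 39.5/31.2 = 53.55 mg

53.6 mg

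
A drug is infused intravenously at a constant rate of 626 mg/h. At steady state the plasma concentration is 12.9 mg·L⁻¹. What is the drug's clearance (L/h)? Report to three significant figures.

At steady state, infusion rate = CL × Css, so CL = rate / Css.
CL = 626 / 12.9 = 48.53 L/h

48.5 L/h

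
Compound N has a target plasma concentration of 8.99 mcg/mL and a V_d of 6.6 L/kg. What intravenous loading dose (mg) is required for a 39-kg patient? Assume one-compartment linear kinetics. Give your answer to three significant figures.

2310 mg

Vd(total) = 39 kg × 6.6 L/kg = 257.4 L
LD = Vd × C = 257.4 × 8.990 = 2314 mg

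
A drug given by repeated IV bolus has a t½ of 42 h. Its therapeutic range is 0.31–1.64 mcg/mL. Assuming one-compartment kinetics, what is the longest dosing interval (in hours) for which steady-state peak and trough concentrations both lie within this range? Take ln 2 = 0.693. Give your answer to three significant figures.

k = 0.693 / t½ = 0.693 / 42 = 0.01650 h⁻¹
Between IV bolus doses, concentration decays as C = C₀·e^(−kτ), so C_peak/C_trough = e^(kτ).
τ_max = ln(C_peak/C_trough) / k = ln(1.64/0.31) / 0.01650 = 1.666 / 0.01650 = 101.0 h

101 h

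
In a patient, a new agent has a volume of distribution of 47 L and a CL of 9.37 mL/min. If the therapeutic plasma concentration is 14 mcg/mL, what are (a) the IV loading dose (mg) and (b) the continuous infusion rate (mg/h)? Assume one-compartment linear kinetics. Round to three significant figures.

(a) 658 mg; (b) 7.87 mg/h

LD = Vd · C_target = 47.00 × 14 = 658.0 mg
CL = 9.37 mL/min = 9.37 × 0.06 = 0.5622 L/h
Infusion rate = 0.5622 L/h × 14 mg/L = 7.871 mg/h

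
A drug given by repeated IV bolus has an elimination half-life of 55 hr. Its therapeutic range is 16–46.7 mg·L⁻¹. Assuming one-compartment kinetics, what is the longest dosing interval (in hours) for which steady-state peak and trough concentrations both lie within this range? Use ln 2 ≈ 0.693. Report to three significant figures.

85.0 h

k = 0.693 / t½ = 0.693 / 55 = 0.01260 h⁻¹
Between IV bolus doses, concentration decays as C = C₀·e^(−kτ), so C_peak/C_trough = e^(kτ).
τ_max = ln(C_peak/C_trough) / k = ln(46.7/16) / 0.01260 = 1.071 / 0.01260 = 85.00 h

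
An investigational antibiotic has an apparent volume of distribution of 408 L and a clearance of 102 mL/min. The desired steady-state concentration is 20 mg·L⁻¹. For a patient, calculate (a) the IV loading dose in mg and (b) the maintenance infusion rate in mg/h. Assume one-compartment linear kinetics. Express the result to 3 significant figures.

(a) 8160 mg; (b) 122 mg/h

LD = Vd · C_target = 408.0 × 20 = 8160 mg
CL = 102 mL/min = 102 × 0.06 = 6.120 L/h
Maintenance: replace elimination → rate = CL × Css = 6.120 × 20 = 122.4 mg/h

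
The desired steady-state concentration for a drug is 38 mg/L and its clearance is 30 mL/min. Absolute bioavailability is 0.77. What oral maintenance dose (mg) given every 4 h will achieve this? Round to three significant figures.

355 mg

Convert clearance: 30 mL/min × 60 min/h ÷ 1000 mL/L = 1.800 L/h
D = CL × Css × τ / F = 1.800 × 38 × 4 / 0.77 = 355.3 mg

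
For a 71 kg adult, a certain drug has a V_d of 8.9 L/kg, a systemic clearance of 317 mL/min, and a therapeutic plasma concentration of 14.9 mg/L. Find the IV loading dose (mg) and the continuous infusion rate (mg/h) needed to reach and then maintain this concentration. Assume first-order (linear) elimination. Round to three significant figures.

(a) 9420 mg; (b) 283 mg/h

Total Vd = 8.9 × 71 = 631.9 L
Loading: fill Vd to C_target → 631.9 L × 14.9 mg/L = 9415 mg
Convert clearance: 317 mL/min × 60 min/h ÷ 1000 mL/L = 19.02 L/h
Maintenance: replace elimination → rate = CL × Css = 19.02 × 14.9 = 283.4 mg/h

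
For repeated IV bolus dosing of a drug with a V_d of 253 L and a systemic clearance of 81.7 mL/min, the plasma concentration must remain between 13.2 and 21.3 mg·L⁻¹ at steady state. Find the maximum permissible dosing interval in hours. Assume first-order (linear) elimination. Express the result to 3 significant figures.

24.7 h

CL = 81.7 mL/min × 60/1000 = 4.902 L/h
k = CL / Vd = 4.902 / 253.0 = 0.01938 h⁻¹
Between IV bolus doses, concentration decays as C = C₀·e^(−kτ), so C_peak/C_trough = e^(kτ).
τ_max = ln(C_peak/C_trough) / k = ln(21.3/13.2) / 0.01938 = 0.4785 / 0.01938 = 24.69 h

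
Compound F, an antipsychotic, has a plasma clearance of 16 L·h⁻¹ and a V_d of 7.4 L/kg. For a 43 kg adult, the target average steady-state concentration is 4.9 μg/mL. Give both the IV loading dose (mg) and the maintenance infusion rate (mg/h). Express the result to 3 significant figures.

Vd(total) = 43 kg × 7.4 L/kg = 318.2 L
Loading: fill Vd to C_target → 318.2 L × 4.9 mg/L = 1559 mg
Maintenance infusion rate = CL × Css = 16.00 × 4.9 = 78.40 mg/h

(a) 1560 mg; (b) 78.4 mg/h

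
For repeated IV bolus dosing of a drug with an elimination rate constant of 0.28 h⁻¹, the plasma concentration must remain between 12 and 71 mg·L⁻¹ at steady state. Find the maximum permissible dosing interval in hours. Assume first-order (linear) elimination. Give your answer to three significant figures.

6.35 h

Between IV bolus doses, concentration decays as C = C₀·e^(−kτ), so C_peak/C_trough = e^(kτ).
τ_max = ln(C_peak/C_trough) / k = ln(71/12) / 0.2800 = 1.778 / 0.2800 = 6.350 h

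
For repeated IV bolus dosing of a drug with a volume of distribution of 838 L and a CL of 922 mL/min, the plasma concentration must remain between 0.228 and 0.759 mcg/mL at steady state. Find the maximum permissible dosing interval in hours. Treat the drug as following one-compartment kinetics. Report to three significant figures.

CL = 922 mL/min = 922 × 0.06 = 55.32 L/h
k = CL / Vd = 55.32 / 838.0 = 0.06601 h⁻¹
Between IV bolus doses, concentration decays as C = C₀·e^(−kτ), so C_peak/C_trough = e^(kτ).
τ_max = ln(C_peak/C_trough) / k = ln(0.759/0.228) / 0.06601 = 1.203 / 0.06601 = 18.22 h

18.2 h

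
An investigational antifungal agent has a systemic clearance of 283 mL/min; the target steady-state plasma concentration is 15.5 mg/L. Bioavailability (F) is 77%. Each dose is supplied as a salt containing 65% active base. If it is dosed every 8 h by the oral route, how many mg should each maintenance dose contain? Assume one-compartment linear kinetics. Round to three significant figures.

CL = 283 mL/min × 60/1000 = 16.98 L/h
D = CL × Css × τ / F / S = 16.98 × 15.5 × 8 / 0.77 / 0.65 = 4207 mg

4210 mg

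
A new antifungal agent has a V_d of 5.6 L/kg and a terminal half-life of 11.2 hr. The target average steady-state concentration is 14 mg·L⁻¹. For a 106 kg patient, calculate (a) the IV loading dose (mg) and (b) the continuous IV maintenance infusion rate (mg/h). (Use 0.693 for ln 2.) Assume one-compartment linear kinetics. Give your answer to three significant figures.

Vd(total) = 106 kg × 5.6 L/kg = 593.6 L
LD = Vd × C = 593.6 × 14 = 8310 mg
CL = 0.693 × Vd / t½ = 0.693 × 593.6 / 11.2 = 36.73 L/h
Infusion rate = CL × Css = 36.73 × 14 = 514.2 mg/h

(a) 8310 mg; (b) 514 mg/h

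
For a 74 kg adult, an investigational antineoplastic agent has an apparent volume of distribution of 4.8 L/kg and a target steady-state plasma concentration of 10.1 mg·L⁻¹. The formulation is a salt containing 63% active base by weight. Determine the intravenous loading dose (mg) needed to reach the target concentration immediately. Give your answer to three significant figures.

Vd = 4.8 L/kg × 74 kg = 355.2 L
The loading dose fills Vd to the target concentration.
LD = Vd × C / S = 355.2 × 10.10 / 0.63 = 5694 mg

5690 mg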